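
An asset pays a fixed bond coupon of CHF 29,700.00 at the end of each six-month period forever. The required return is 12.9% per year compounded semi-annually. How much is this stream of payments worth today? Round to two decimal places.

CHF 460,465.12

Periodic rate r = 0.129/2 per half-year.
Level perpetuity: PV = PMT / r = 29,700 / (0.129/2) = CHF 460,465.12.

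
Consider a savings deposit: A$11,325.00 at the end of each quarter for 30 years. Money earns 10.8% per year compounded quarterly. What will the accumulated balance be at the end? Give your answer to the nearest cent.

A$9,840,090.57

This is an ordinary annuity: 120 deposits of A$11,325.00 at the end of each quarter.
Periodic rate r = 0.108/4 per quarter; n is counted in quarters.
FV = PMT × [((1+r)^n − 1)/r] = 11,325 × [(1+r)^120 − 1] / r = A$9,840,090.57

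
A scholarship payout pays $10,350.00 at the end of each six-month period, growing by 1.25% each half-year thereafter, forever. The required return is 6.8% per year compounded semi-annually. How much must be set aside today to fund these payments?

Periodic rate r = 0.068/2 per half-year.
Growing perpetuity (Gordon): PV = PMT₁ / (r − g) = 10,350 / (r − 0.0125) = $481,395.35.

$481,395.35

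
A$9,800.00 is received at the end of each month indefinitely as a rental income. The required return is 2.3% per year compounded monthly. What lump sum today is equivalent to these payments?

Periodic rate r = 0.023/12 per month.
Level perpetuity: PV = PMT / r = 9,800 / (0.023/12) = A$5,113,043.48.

A$5,113,043.48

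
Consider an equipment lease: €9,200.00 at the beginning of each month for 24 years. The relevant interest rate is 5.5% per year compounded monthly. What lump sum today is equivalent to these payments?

This is an annuity due: 288 payments of €9,200.00 at the beginning of each month.
Periodic rate r = 0.055/12 per month; n is counted in months.
PV = PMT × [(1 − (1+r)^−n)/r] × (1+r) = 9,200 × [1 − (1+r)^−288] / r × (1+r) = €1,476,174.71

€1,476,174.71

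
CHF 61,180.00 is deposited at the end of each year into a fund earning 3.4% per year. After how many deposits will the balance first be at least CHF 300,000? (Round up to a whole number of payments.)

Periodic rate r = 0.034 per year.
Ordinary annuity FV: 300,000 = 61,180 × [((1+r)^n − 1)/r].
(1+r)^n = 1 + 300,000 × r / 61,180, so n = ln(1 + 300,000·r/61,180) / ln(1+r) = 4.61.
Round up to a whole number of payments: n = 5.

5 payments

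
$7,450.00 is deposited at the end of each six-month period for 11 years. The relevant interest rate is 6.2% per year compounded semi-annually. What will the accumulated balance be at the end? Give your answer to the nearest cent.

$230,096.81

This is an ordinary annuity: 22 deposits of $7,450.00 at the end of each six-month period.
Periodic rate r = 0.062/2 per half-year; n is counted in half-years.
FV = PMT × [((1+r)^n − 1)/r] = 7,450 × [(1+r)^22 − 1] / r = $230,096.81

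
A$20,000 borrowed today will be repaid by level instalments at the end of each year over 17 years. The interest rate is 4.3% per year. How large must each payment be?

A$1,682.45

Level ordinary annuity; solve PV = PMT × [(1 − (1+r)^−n)/r] for PMT.
Periodic rate r = 0.043 per year.
With n = 17: PMT = 20,000 / ([(1 − (1+r)^−n)/r]) = A$1,682.45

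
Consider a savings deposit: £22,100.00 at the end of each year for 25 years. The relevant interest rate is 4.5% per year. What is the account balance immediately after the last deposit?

£984,891.14

This is an ordinary annuity: 25 deposits of £22,100.00 at the end of each year.
Periodic rate r = 0.045 per year.
FV = PMT × [((1+r)^n − 1)/r] = 22,100 × [(1+r)^25 − 1] / r = £984,891.14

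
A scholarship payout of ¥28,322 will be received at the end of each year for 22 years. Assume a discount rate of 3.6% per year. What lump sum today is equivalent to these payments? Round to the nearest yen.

This is an ordinary annuity: 22 payments of ¥28,322 at the end of each year.
Periodic rate r = 0.036 per year.
PV = PMT × [(1 − (1+r)^−n)/r] = 28,322 × [1 − (1+r)^−22] / r = ¥425,390

¥425,390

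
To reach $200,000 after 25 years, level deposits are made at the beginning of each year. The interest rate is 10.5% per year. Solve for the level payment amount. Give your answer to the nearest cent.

Level annuity due; solve FV = PMT × [((1+r)^n − 1)/r] × (1+r) for PMT.
Periodic rate r = 0.105 per year.
With n = 25: PMT = 200,000 / ([((1+r)^n − 1)/r] × (1+r)) = $1,706.66

$1,706.66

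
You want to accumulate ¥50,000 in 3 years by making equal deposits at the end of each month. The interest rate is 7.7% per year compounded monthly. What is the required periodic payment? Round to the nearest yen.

Level ordinary annuity; solve FV = PMT × [((1+r)^n − 1)/r] for PMT.
Periodic rate r = 0.077/12 per month; n is counted in months.
With n = 36: PMT = 50,000 / ([((1+r)^n − 1)/r]) = ¥1,239

¥1,239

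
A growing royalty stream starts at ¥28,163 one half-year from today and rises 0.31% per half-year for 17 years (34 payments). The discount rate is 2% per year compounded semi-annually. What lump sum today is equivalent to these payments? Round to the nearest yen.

¥848,585

Periodic rate r = 0.02/2 per half-year; n is counted in half-years.
Growing ordinary annuity: PV = PMT₁ × [1 − ((1+g)/(1+r))^n] / (r − g) = 28,163 × [1 − ((1+0.0031)/(1+r))^34] / (r − 0.0031) = ¥848,585.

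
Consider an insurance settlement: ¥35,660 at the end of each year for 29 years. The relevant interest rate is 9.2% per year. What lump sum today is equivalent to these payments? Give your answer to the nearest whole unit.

This is an ordinary annuity: 29 payments of ¥35,660 at the end of each year.
Periodic rate r = 0.092 per year.
PV = PMT × [(1 − (1+r)^−n)/r] = 35,660 × [1 − (1+r)^−29] / r = ¥357,414

¥357,414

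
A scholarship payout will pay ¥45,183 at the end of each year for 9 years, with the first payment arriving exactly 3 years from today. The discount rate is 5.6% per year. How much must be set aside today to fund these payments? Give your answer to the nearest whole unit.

¥280,453

Ordinary annuity of 9 payments, first payment at period 3.
Periodic rate r = 0.056 per year.
The ordinary-annuity PV formula values the stream one period before the first payment (period 2); discount that back 2 periods:
PV₀ = 45,183 × [1 − (1+r)^−9] / r × (1+r)^−2 = ¥280,453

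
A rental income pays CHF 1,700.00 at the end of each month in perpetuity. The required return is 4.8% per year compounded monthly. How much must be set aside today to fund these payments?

CHF 425,000.00

Periodic rate r = 0.048/12 per month.
Level perpetuity: PV = PMT / r = 1,700 / (0.048/12) = CHF 425,000.00.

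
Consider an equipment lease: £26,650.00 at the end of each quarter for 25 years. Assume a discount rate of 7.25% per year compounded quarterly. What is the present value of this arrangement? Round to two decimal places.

£1,226,390.22

This is an ordinary annuity: 100 payments of £26,650.00 at the end of each quarter.
Periodic rate r = 0.0725/4 per quarter; n is counted in quarters.
PV = PMT × [(1 − (1+r)^−n)/r] = 26,650 × [1 − (1+r)^−100] / r = £1,226,390.22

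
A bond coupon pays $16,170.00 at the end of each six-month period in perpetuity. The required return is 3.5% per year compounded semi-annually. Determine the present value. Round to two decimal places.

Periodic rate r = 0.035/2 per half-year.
Level perpetuity: PV = PMT / r = 16,170 / (0.035/2) = $924,000.00.

$924,000.00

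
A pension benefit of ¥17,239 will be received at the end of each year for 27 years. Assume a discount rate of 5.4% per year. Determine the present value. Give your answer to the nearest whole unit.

¥242,075

This is an ordinary annuity: 27 payments of ¥17,239 at the end of each year.
Periodic rate r = 0.054 per year.
PV = PMT × [(1 − (1+r)^−n)/r] = 17,239 × [1 − (1+r)^−27] / r = ¥242,075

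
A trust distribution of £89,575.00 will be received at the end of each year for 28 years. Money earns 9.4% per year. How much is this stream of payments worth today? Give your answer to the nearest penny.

£875,910.78

This is an ordinary annuity: 28 payments of £89,575.00 at the end of each year.
Periodic rate r = 0.094 per year.
PV = PMT × [(1 − (1+r)^−n)/r] = 89,575 × [1 − (1+r)^−28] / r = £875,910.78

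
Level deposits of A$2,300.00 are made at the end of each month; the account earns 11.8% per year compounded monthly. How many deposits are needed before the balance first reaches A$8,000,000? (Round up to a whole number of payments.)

364 payments

Periodic rate r = 0.118/12 per month; n is counted in months.
Ordinary annuity FV: 8,000,000 = 2,300 × [((1+r)^n − 1)/r].
(1+r)^n = 1 + 8,000,000 × r / 2,300, so n = ln(1 + 8,000,000·r/2,300) / ln(1+r) = 363.93.
Round up to a whole number of payments: n = 364.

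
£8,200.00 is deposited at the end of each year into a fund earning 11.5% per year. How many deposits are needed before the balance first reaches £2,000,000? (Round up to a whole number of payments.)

31 payments

Periodic rate r = 0.115 per year.
Ordinary annuity FV: 2,000,000 = 8,200 × [((1+r)^n − 1)/r].
(1+r)^n = 1 + 2,000,000 × r / 8,200, so n = ln(1 + 2,000,000·r/8,200) / ln(1+r) = 30.95.
Round up to a whole number of payments: n = 31.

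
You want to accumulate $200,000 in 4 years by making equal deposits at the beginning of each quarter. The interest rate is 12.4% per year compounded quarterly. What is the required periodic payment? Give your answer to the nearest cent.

$9,548.15

Level annuity due; solve FV = PMT × [((1+r)^n − 1)/r] × (1+r) for PMT.
Periodic rate r = 0.124/4 per quarter; n is counted in quarters.
With n = 16: PMT = 200,000 / ([((1+r)^n − 1)/r] × (1+r)) = $9,548.15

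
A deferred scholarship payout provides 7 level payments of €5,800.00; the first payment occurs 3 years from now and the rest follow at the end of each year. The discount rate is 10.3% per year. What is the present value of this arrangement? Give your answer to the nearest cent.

€22,981.98

Ordinary annuity of 7 payments, first payment at period 3.
Periodic rate r = 0.103 per year.
The ordinary-annuity PV formula values the stream one period before the first payment (period 2); discount that back 2 periods:
PV₀ = 5,800 × [1 − (1+r)^−7] / r × (1+r)^−2 = €22,981.98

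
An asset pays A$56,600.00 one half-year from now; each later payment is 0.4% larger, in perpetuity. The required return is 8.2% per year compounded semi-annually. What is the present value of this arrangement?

A$1,529,729.73

Periodic rate r = 0.082/2 per half-year.
Growing perpetuity (Gordon): PV = PMT₁ / (r − g) = 56,600 / (r − 0.004) = A$1,529,729.73.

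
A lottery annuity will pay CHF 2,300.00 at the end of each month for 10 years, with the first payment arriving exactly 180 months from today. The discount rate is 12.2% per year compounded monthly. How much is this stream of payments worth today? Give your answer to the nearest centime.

CHF 26,008.66

Ordinary annuity of 120 payments, first payment at period 180.
Periodic rate r = 0.122/12 per month; n is counted in months.
The ordinary-annuity PV formula values the stream one period before the first payment (period 179); discount that back 179 periods:
PV₀ = 2,300 × [1 − (1+r)^−120] / r × (1+r)^−179 = CHF 26,008.66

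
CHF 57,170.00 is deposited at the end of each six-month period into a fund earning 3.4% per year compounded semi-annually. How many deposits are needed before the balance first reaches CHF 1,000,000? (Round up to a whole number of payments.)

16 payments

Periodic rate r = 0.034/2 per half-year; n is counted in half-years.
Ordinary annuity FV: 1,000,000 = 57,170 × [((1+r)^n − 1)/r].
(1+r)^n = 1 + 1,000,000 × r / 57,170, so n = ln(1 + 1,000,000·r/57,170) / ln(1+r) = 15.44.
Round up to a whole number of payments: n = 16.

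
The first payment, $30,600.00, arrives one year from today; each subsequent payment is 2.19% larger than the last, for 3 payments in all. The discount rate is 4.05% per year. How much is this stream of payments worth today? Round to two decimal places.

$86,659.07

Periodic rate r = 0.0405 per year.
Growing ordinary annuity: PV = PMT₁ × [1 − ((1+g)/(1+r))^n] / (r − g) = 30,600 × [1 − ((1+0.0219)/(1+r))^3] / (r − 0.0219) = $86,659.07.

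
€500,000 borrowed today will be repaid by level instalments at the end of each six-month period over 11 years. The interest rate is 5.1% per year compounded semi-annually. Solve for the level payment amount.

Level ordinary annuity; solve PV = PMT × [(1 − (1+r)^−n)/r] for PMT.
Periodic rate r = 0.051/2 per half-year; n is counted in half-years.
With n = 22: PMT = 500,000 / ([(1 − (1+r)^−n)/r]) = €29,976.43

€29,976.43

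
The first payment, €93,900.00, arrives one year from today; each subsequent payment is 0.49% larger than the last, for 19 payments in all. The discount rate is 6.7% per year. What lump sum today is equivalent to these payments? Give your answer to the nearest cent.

€1,028,145.56

Periodic rate r = 0.067 per year.
Growing ordinary annuity: PV = PMT₁ × [1 − ((1+g)/(1+r))^n] / (r − g) = 93,900 × [1 − ((1+0.0049)/(1+r))^19] / (r − 0.0049) = €1,028,145.56.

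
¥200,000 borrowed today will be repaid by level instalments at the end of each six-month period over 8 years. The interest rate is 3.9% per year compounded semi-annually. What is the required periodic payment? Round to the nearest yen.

Level ordinary annuity; solve PV = PMT × [(1 − (1+r)^−n)/r] for PMT.
Periodic rate r = 0.039/2 per half-year; n is counted in half-years.
With n = 16: PMT = 200,000 / ([(1 − (1+r)^−n)/r]) = ¥14,672

¥14,672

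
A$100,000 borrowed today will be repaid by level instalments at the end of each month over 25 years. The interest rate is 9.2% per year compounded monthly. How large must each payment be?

Level ordinary annuity; solve PV = PMT × [(1 − (1+r)^−n)/r] for PMT.
Periodic rate r = 0.092/12 per month; n is counted in months.
With n = 300: PMT = 100,000 / ([(1 − (1+r)^−n)/r]) = A$852.93

A$852.93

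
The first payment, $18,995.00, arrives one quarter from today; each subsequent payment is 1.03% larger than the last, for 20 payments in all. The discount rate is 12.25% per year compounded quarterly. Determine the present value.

$307,079.80

Periodic rate r = 0.1225/4 per quarter; n is counted in quarters.
Growing ordinary annuity: PV = PMT₁ × [1 − ((1+g)/(1+r))^n] / (r − g) = 18,995 × [1 − ((1+0.0103)/(1+r))^20] / (r − 0.0103) = $307,079.80.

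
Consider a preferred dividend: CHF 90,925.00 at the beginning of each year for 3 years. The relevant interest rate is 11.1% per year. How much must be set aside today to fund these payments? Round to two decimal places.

This is an annuity due: 3 payments of CHF 90,925.00 at the beginning of each year.
Periodic rate r = 0.111 per year.
PV = PMT × [(1 − (1+r)^−n)/r] × (1+r) = 90,925 × [1 − (1+r)^−3] / r × (1+r) = CHF 246,429.67

CHF 246,429.67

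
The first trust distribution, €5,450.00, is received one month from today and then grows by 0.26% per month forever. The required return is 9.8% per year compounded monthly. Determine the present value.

Periodic rate r = 0.098/12 per month.
Growing perpetuity (Gordon): PV = PMT₁ / (r − g) = 5,450 / (r − 0.0026) = €979,041.92.

€979,041.92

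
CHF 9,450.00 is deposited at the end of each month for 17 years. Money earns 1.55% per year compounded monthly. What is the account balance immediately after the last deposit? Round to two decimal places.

This is an ordinary annuity: 204 deposits of CHF 9,450.00 at the end of each month.
Periodic rate r = 0.0155/12 per month; n is counted in months.
FV = PMT × [((1+r)^n − 1)/r] = 9,450 × [(1+r)^204 − 1] / r = CHF 2,204,027.93

CHF 2,204,027.93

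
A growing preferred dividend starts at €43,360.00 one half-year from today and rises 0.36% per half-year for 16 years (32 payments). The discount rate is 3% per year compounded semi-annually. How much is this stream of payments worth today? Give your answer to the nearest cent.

€1,153,715.73

Periodic rate r = 0.03/2 per half-year; n is counted in half-years.
Growing ordinary annuity: PV = PMT₁ × [1 − ((1+g)/(1+r))^n] / (r − g) = 43,360 × [1 − ((1+0.0036)/(1+r))^32] / (r − 0.0036) = €1,153,715.73.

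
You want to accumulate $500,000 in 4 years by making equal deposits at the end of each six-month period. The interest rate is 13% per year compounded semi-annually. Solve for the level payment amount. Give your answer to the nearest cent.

$49,618.65

Level ordinary annuity; solve FV = PMT × [((1+r)^n − 1)/r] for PMT.
Periodic rate r = 0.13/2 per half-year; n is counted in half-years.
With n = 8: PMT = 500,000 / ([((1+r)^n − 1)/r]) = $49,618.65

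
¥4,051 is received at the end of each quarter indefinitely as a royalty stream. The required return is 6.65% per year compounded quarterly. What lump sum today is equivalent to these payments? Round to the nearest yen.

Periodic rate r = 0.0665/4 per quarter.
Level perpetuity: PV = PMT / r = 4,051 / (0.0665/4) = ¥243,669.

¥243,669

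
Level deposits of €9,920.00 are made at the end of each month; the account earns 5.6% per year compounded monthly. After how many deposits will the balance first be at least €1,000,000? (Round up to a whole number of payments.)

Periodic rate r = 0.056/12 per month; n is counted in months.
Ordinary annuity FV: 1,000,000 = 9,920 × [((1+r)^n − 1)/r].
(1+r)^n = 1 + 1,000,000 × r / 9,920, so n = ln(1 + 1,000,000·r/9,920) / ln(1+r) = 82.81.
Round up to a whole number of payments: n = 83.

83 payments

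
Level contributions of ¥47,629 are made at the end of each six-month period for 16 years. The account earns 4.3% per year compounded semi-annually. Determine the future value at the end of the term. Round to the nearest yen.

¥2,160,532

This is an ordinary annuity: 32 deposits of ¥47,629 at the end of each six-month period.
Periodic rate r = 0.043/2 per half-year; n is counted in half-years.
FV = PMT × [((1+r)^n − 1)/r] = 47,629 × [(1+r)^32 − 1] / r = ¥2,160,532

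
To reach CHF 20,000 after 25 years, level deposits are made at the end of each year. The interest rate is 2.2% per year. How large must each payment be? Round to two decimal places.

CHF 608.62

Level ordinary annuity; solve FV = PMT × [((1+r)^n − 1)/r] for PMT.
Periodic rate r = 0.022 per year.
With n = 25: PMT = 20,000 / ([((1+r)^n − 1)/r]) = CHF 608.62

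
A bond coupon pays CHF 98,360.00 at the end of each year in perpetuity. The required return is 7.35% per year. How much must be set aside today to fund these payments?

CHF 1,338,231.29

Periodic rate r = 0.0735 per year.
Level perpetuity: PV = PMT / r = 98,360 / (0.0735) = CHF 1,338,231.29.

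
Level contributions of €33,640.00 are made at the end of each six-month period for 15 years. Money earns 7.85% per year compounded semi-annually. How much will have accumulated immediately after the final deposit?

€1,863,233.19

This is an ordinary annuity: 30 deposits of €33,640.00 at the end of each six-month period.
Periodic rate r = 0.0785/2 per half-year; n is counted in half-years.
FV = PMT × [((1+r)^n − 1)/r] = 33,640 × [(1+r)^30 − 1] / r = €1,863,233.19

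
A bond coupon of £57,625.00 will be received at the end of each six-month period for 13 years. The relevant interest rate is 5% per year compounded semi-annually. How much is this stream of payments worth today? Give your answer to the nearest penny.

This is an ordinary annuity: 26 payments of £57,625.00 at the end of each six-month period.
Periodic rate r = 0.05/2 per half-year; n is counted in half-years.
PV = PMT × [(1 − (1+r)^−n)/r] = 57,625 × [1 − (1+r)^−26] / r = £1,092,028.97

£1,092,028.97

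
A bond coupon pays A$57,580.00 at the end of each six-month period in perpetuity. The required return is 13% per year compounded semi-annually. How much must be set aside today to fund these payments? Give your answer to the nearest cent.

A$885,846.15

Periodic rate r = 0.13/2 per half-year.
Level perpetuity: PV = PMT / r = 57,580 / (0.13/2) = A$885,846.15.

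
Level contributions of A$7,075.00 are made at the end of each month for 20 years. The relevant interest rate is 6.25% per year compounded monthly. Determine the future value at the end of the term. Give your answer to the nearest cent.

This is an ordinary annuity: 240 deposits of A$7,075.00 at the end of each month.
Periodic rate r = 0.0625/12 per month; n is counted in months.
FV = PMT × [((1+r)^n − 1)/r] = 7,075 × [(1+r)^240 − 1] / r = A$3,367,526.31

A$3,367,526.31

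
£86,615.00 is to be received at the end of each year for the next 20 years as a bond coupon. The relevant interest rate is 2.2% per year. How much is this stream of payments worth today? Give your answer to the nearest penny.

£1,389,320.66

This is an ordinary annuity: 20 payments of £86,615.00 at the end of each year.
Periodic rate r = 0.022 per year.
PV = PMT × [(1 − (1+r)^−n)/r] = 86,615 × [1 − (1+r)^−20] / r = £1,389,320.66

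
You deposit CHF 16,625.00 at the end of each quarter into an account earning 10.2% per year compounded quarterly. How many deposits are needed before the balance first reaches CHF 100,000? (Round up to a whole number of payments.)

6 payments

Periodic rate r = 0.102/4 per quarter; n is counted in quarters.
Ordinary annuity FV: 100,000 = 16,625 × [((1+r)^n − 1)/r].
(1+r)^n = 1 + 100,000 × r / 16,625, so n = ln(1 + 100,000·r/16,625) / ln(1+r) = 5.67.
Round up to a whole number of payments: n = 6.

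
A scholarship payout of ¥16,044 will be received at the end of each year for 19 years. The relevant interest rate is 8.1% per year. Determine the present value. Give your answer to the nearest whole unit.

This is an ordinary annuity: 19 payments of ¥16,044 at the end of each year.
Periodic rate r = 0.081 per year.
PV = PMT × [(1 − (1+r)^−n)/r] = 16,044 × [1 − (1+r)^−19] / r = ¥152,978

¥152,978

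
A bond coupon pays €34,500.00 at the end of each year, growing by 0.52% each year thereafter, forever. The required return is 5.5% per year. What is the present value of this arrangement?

Periodic rate r = 0.055 per year.
Growing perpetuity (Gordon): PV = PMT₁ / (r − g) = 34,500 / (r − 0.0052) = €692,771.08.

€692,771.08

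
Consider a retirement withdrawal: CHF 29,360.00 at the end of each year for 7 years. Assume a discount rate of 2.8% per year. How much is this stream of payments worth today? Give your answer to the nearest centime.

This is an ordinary annuity: 7 payments of CHF 29,360.00 at the end of each year.
Periodic rate r = 0.028 per year.
PV = PMT × [(1 − (1+r)^−n)/r] = 29,360 × [1 − (1+r)^−7] / r = CHF 184,307.84

CHF 184,307.84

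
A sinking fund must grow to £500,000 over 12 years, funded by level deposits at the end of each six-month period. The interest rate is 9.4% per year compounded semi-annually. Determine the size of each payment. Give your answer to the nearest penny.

£11,685.34

Level ordinary annuity; solve FV = PMT × [((1+r)^n − 1)/r] for PMT.
Periodic rate r = 0.094/2 per half-year; n is counted in half-years.
With n = 24: PMT = 500,000 / ([((1+r)^n − 1)/r]) = £11,685.34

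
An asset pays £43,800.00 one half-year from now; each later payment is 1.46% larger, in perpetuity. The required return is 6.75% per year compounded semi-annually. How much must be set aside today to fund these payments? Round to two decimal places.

Periodic rate r = 0.0675/2 per half-year.
Growing perpetuity (Gordon): PV = PMT₁ / (r − g) = 43,800 / (r − 0.0146) = £2,287,206.27.

£2,287,206.27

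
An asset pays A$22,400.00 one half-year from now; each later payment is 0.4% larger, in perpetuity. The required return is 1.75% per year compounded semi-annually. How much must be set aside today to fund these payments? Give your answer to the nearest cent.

A$4,715,789.47

Periodic rate r = 0.0175/2 per half-year.
Growing perpetuity (Gordon): PV = PMT₁ / (r − g) = 22,400 / (r − 0.004) = A$4,715,789.47.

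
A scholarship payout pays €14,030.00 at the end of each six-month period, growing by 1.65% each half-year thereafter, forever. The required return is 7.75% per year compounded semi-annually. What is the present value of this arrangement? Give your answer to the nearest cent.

Periodic rate r = 0.0775/2 per half-year.
Growing perpetuity (Gordon): PV = PMT₁ / (r − g) = 14,030 / (r − 0.0165) = €630,561.80.

€630,561.80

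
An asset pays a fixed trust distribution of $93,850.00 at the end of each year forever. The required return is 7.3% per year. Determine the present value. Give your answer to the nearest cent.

Periodic rate r = 0.073 per year.
Level perpetuity: PV = PMT / r = 93,850 / (0.073) = $1,285,616.44.

$1,285,616.44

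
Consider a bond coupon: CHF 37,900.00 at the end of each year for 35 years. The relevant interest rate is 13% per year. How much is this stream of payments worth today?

This is an ordinary annuity: 35 payments of CHF 37,900.00 at the end of each year.
Periodic rate r = 0.13 per year.
PV = PMT × [(1 − (1+r)^−n)/r] = 37,900 × [1 − (1+r)^−35] / r = CHF 287,493.17

CHF 287,493.17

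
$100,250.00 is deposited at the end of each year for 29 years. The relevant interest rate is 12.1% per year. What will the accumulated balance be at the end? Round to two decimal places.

$21,915,222.07

This is an ordinary annuity: 29 deposits of $100,250.00 at the end of each year.
Periodic rate r = 0.121 per year.
FV = PMT × [((1+r)^n − 1)/r] = 100,250 × [(1+r)^29 − 1] / r = $21,915,222.07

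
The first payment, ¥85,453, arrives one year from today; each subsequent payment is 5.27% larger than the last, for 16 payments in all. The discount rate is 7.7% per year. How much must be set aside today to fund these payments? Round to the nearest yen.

Periodic rate r = 0.077 per year.
Growing ordinary annuity: PV = PMT₁ × [1 − ((1+g)/(1+r))^n] / (r − g) = 85,453 × [1 − ((1+0.0527)/(1+r))^16] / (r − 0.0527) = ¥1,075,719.

¥1,075,719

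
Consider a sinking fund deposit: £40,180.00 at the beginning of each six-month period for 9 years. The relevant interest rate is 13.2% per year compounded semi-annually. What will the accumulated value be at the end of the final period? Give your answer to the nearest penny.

£1,401,499.60

This is an annuity due: 18 deposits of £40,180.00 at the beginning of each six-month period.
Periodic rate r = 0.132/2 per half-year; n is counted in half-years.
FV = PMT × [((1+r)^n − 1)/r] × (1+r) = 40,180 × [(1+r)^18 − 1] / r × (1+r) = £1,401,499.60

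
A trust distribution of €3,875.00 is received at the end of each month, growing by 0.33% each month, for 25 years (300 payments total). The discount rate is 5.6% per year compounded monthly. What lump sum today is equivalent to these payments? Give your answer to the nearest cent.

€950,611.30

Periodic rate r = 0.056/12 per month; n is counted in months.
Growing ordinary annuity: PV = PMT₁ × [1 − ((1+g)/(1+r))^n] / (r − g) = 3,875 × [1 − ((1+0.0033)/(1+r))^300] / (r − 0.0033) = €950,611.30.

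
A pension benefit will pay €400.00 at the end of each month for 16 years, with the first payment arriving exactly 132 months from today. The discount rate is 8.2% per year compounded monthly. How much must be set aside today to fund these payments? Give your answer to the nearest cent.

€17,499.18

Ordinary annuity of 192 payments, first payment at period 132.
Periodic rate r = 0.082/12 per month; n is counted in months.
The ordinary-annuity PV formula values the stream one period before the first payment (period 131); discount that back 131 periods:
PV₀ = 400 × [1 − (1+r)^−192] / r × (1+r)^−131 = €17,499.18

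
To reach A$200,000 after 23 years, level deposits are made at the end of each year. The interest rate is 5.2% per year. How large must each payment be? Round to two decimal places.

Level ordinary annuity; solve FV = PMT × [((1+r)^n − 1)/r] for PMT.
Periodic rate r = 0.052 per year.
With n = 23: PMT = 200,000 / ([((1+r)^n − 1)/r]) = A$4,708.13

A$4,708.13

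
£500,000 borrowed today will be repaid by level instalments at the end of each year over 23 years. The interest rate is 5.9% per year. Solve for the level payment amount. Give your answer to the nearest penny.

£40,275.38

Level ordinary annuity; solve PV = PMT × [(1 − (1+r)^−n)/r] for PMT.
Periodic rate r = 0.059 per year.
With n = 23: PMT = 500,000 / ([(1 − (1+r)^−n)/r]) = £40,275.38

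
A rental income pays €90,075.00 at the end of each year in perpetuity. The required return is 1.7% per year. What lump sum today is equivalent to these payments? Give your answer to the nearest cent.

Periodic rate r = 0.017 per year.
Level perpetuity: PV = PMT / r = 90,075 / (0.017) = €5,298,529.41.

€5,298,529.41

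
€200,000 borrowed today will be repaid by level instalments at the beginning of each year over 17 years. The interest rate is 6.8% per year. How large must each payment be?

Level annuity due; solve PV = PMT × [(1 − (1+r)^−n)/r] × (1+r) for PMT.
Periodic rate r = 0.068 per year.
With n = 17: PMT = 200,000 / ([(1 − (1+r)^−n)/r] × (1+r)) = €18,915.89

€18,915.89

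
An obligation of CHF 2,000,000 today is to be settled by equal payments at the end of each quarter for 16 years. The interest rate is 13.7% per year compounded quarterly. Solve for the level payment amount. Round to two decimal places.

CHF 77,477.18

Level ordinary annuity; solve PV = PMT × [(1 − (1+r)^−n)/r] for PMT.
Periodic rate r = 0.137/4 per quarter; n is counted in quarters.
With n = 64: PMT = 2,000,000 / ([(1 − (1+r)^−n)/r]) = CHF 77,477.18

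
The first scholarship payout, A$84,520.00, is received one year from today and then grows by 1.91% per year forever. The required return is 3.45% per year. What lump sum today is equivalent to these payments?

Periodic rate r = 0.0345 per year.
Growing perpetuity (Gordon): PV = PMT₁ / (r − g) = 84,520 / (r − 0.0191) = A$5,488,311.69.

A$5,488,311.69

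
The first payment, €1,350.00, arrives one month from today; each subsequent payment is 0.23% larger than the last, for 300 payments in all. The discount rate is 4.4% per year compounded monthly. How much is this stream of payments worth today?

Periodic rate r = 0.044/12 per month; n is counted in months.
Growing ordinary annuity: PV = PMT₁ × [1 − ((1+g)/(1+r))^n] / (r − g) = 1,350 × [1 − ((1+0.0023)/(1+r))^300] / (r − 0.0023) = €331,448.01.

€331,448.01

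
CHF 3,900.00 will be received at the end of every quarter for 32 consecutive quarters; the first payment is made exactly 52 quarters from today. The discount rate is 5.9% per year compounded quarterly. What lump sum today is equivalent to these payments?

CHF 46,874.82

Ordinary annuity of 32 payments, first payment at period 52.
Periodic rate r = 0.059/4 per quarter; n is counted in quarters.
The ordinary-annuity PV formula values the stream one period before the first payment (period 51); discount that back 51 periods:
PV₀ = 3,900 × [1 − (1+r)^−32] / r × (1+r)^−51 = CHF 46,874.82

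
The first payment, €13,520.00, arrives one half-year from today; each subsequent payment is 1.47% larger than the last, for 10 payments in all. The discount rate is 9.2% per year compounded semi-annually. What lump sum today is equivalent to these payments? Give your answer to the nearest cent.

Periodic rate r = 0.092/2 per half-year; n is counted in half-years.
Growing ordinary annuity: PV = PMT₁ × [1 − ((1+g)/(1+r))^n] / (r − g) = 13,520 × [1 − ((1+0.0147)/(1+r))^10] / (r − 0.0147) = €113,168.11.

€113,168.11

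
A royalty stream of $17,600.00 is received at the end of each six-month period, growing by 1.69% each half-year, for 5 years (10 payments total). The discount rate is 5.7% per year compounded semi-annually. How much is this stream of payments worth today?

$162,694.03

Periodic rate r = 0.057/2 per half-year; n is counted in half-years.
Growing ordinary annuity: PV = PMT₁ × [1 − ((1+g)/(1+r))^n] / (r − g) = 17,600 × [1 − ((1+0.0169)/(1+r))^10] / (r − 0.0169) = $162,694.03.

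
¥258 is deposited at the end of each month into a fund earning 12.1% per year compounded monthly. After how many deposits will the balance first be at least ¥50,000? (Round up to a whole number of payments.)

Periodic rate r = 0.121/12 per month; n is counted in months.
Ordinary annuity FV: 50,000 = 258 × [((1+r)^n − 1)/r].
(1+r)^n = 1 + 50,000 × r / 258, so n = ln(1 + 50,000·r/258) / ln(1+r) = 107.97.
Round up to a whole number of payments: n = 108.

108 payments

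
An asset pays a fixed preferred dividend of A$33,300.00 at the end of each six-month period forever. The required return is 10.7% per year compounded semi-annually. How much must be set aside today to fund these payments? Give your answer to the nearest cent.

A$622,429.91

Periodic rate r = 0.107/2 per half-year.
Level perpetuity: PV = PMT / r = 33,300 / (0.107/2) = A$622,429.91.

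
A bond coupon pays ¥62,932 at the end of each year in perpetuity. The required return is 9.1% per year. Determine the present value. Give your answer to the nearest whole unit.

¥691,560

Periodic rate r = 0.091 per year.
Level perpetuity: PV = PMT / r = 62,932 / (0.091) = ¥691,560.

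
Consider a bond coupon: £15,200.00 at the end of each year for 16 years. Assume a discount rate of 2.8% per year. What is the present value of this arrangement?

£193,881.01

This is an ordinary annuity: 16 payments of £15,200.00 at the end of each year.
Periodic rate r = 0.028 per year.
PV = PMT × [(1 − (1+r)^−n)/r] = 15,200 × [1 − (1+r)^−16] / r = £193,881.01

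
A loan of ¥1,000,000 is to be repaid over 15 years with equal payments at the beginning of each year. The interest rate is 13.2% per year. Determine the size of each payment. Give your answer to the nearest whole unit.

Level annuity due; solve PV = PMT × [(1 − (1+r)^−n)/r] × (1+r) for PMT.
Periodic rate r = 0.132 per year.
With n = 15: PMT = 1,000,000 / ([(1 − (1+r)^−n)/r] × (1+r)) = ¥138,113

¥138,113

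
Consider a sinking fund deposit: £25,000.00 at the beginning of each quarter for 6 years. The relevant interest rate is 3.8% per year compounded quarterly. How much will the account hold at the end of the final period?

This is an annuity due: 24 deposits of £25,000.00 at the beginning of each quarter.
Periodic rate r = 0.038/4 per quarter; n is counted in quarters.
FV = PMT × [((1+r)^n − 1)/r] × (1+r) = 25,000 × [(1+r)^24 − 1] / r × (1+r) = £676,721.69

£676,721.69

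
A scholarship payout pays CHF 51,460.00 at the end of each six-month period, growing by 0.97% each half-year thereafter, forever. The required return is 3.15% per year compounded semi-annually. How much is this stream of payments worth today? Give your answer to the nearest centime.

CHF 8,505,785.12

Periodic rate r = 0.0315/2 per half-year.
Growing perpetuity (Gordon): PV = PMT₁ / (r − g) = 51,460 / (r − 0.0097) = CHF 8,505,785.12.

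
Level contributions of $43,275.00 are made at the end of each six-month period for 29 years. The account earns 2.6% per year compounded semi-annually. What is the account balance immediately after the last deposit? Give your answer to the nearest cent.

$3,712,270.75

This is an ordinary annuity: 58 deposits of $43,275.00 at the end of each six-month period.
Periodic rate r = 0.026/2 per half-year; n is counted in half-years.
FV = PMT × [((1+r)^n − 1)/r] = 43,275 × [(1+r)^58 − 1] / r = $3,712,270.75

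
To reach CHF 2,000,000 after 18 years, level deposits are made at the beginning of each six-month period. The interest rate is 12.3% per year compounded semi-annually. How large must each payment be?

Level annuity due; solve FV = PMT × [((1+r)^n − 1)/r] × (1+r) for PMT.
Periodic rate r = 0.123/2 per half-year; n is counted in half-years.
With n = 36: PMT = 2,000,000 / ([((1+r)^n − 1)/r] × (1+r)) = CHF 15,301.42

CHF 15,301.42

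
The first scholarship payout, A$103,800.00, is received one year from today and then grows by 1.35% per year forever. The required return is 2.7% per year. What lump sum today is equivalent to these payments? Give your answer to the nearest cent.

Periodic rate r = 0.027 per year.
Growing perpetuity (Gordon): PV = PMT₁ / (r − g) = 103,800 / (r − 0.0135) = A$7,688,888.89.

A$7,688,888.89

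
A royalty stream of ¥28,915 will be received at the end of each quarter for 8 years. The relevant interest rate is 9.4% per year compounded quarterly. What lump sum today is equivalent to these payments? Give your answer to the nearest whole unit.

¥645,306

This is an ordinary annuity: 32 payments of ¥28,915 at the end of each quarter.
Periodic rate r = 0.094/4 per quarter; n is counted in quarters.
PV = PMT × [(1 − (1+r)^−n)/r] = 28,915 × [1 − (1+r)^−32] / r = ¥645,306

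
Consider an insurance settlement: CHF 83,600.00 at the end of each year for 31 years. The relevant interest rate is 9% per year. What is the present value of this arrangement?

This is an ordinary annuity: 31 payments of CHF 83,600.00 at the end of each year.
Periodic rate r = 0.09 per year.
PV = PMT × [(1 − (1+r)^−n)/r] = 83,600 × [1 − (1+r)^−31] / r = CHF 864,658.24

CHF 864,658.24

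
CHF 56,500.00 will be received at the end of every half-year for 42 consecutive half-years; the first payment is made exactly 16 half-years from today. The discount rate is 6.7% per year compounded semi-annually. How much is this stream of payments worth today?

CHF 771,022.81

Ordinary annuity of 42 payments, first payment at period 16.
Periodic rate r = 0.067/2 per half-year; n is counted in half-years.
The ordinary-annuity PV formula values the stream one period before the first payment (period 15); discount that back 15 periods:
PV₀ = 56,500 × [1 − (1+r)^−42] / r × (1+r)^−15 = CHF 771,022.81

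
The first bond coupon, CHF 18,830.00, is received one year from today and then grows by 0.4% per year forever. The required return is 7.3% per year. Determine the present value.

CHF 272,898.55

Periodic rate r = 0.073 per year.
Growing perpetuity (Gordon): PV = PMT₁ / (r − g) = 18,830 / (r − 0.004) = CHF 272,898.55.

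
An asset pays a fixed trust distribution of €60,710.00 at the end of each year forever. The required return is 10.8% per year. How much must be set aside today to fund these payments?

€562,129.63

Periodic rate r = 0.108 per year.
Level perpetuity: PV = PMT / r = 60,710 / (0.108) = €562,129.63.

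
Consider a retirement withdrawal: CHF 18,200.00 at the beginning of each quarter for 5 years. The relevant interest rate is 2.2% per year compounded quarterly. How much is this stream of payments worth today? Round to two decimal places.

CHF 345,691.63

This is an annuity due: 20 payments of CHF 18,200.00 at the beginning of each quarter.
Periodic rate r = 0.022/4 per quarter; n is counted in quarters.
PV = PMT × [(1 − (1+r)^−n)/r] × (1+r) = 18,200 × [1 − (1+r)^−20] / r × (1+r) = CHF 345,691.63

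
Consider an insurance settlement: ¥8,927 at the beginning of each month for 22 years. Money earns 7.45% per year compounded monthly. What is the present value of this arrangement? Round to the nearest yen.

This is an annuity due: 264 payments of ¥8,927 at the beginning of each month.
Periodic rate r = 0.0745/12 per month; n is counted in months.
PV = PMT × [(1 − (1+r)^−n)/r] × (1+r) = 8,927 × [1 − (1+r)^−264] / r × (1+r) = ¥1,164,468

¥1,164,468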